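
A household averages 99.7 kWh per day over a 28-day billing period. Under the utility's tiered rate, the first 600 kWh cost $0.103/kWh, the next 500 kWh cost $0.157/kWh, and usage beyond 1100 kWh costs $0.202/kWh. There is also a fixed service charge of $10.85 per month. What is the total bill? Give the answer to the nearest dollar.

Usage = 99.7 kWh/day × 28 days = 2791.6 kWh
First 600 kWh × $0.103 = $61.80
Next 500 kWh × $0.157 = $78.50
Remaining 1691.6 kWh × $0.202 = $341.70
Energy charge = $482.00; + service $10.85 = $492.85 ≈ $493

$493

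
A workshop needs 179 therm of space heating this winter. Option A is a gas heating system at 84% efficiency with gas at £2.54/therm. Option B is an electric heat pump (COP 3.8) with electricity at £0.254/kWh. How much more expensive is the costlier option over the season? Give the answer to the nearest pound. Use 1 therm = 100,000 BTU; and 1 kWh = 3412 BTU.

£191

Heat load = 179 therm × 100,000 = 17,900,000 BTU
Gas: input = 17,900,000 / 0.84 = 21,309,524 BTU = 213.1 therm → 213.1 × £2.54 = £541.26
Heat pump: 17,900,000 BTU / 3412 = 5,246 kWh heat; / 3.8 = 1,381 kWh in → × £0.254 = £350.67
Difference = |£541.26 − £350.67| = £190.60 ≈ £191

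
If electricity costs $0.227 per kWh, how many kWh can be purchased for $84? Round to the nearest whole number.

370 kWh

$84 / $0.227 per kWh = 370 kWh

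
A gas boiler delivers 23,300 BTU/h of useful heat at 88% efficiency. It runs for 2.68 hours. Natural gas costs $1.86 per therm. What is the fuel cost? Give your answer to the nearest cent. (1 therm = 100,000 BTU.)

Heat delivered = 23,300 BTU/h × 2.68 h = 62,444 BTU
Gas input = 62,444 / 0.88 = 70,959 BTU
= 70,959 / 100,000 = 0.7096 therm
Cost = 0.7096 × $1.86/therm = $1.32

$1.32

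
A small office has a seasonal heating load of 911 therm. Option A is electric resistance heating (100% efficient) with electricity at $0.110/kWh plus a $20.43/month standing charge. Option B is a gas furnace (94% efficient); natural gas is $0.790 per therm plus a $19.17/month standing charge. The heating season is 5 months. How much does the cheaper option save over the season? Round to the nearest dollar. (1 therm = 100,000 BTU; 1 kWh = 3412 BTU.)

Heat load = 911 therm × 100,000 = 91,100,000 BTU
Gas: input = 91,100,000 / 0.94 = 96,914,894 BTU = 969.1 therm → 969.1 × $0.790 = $765.63; + 5 × $19.17 standing = $861.48
Electric: 91,100,000 BTU / 3412 = 26,700 kWh → × $0.110 = $2,936.99; + 5 × $20.43 standing = $3,039.14
Difference = |$861.48 − $3,039.14| = $2,177.66 ≈ $2178

$2178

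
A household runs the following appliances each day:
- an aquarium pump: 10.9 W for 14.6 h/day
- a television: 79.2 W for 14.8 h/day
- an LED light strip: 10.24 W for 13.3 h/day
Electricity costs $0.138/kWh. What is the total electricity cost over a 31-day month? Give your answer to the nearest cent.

$6.28

aquarium pump: 10.9 W × 14.6 h × 31 d = 4,933 Wh = 4.933 kWh
television: 79.2 W × 14.8 h × 31 d = 36,337 Wh = 36.34 kWh
LED light strip: 10.24 W × 13.3 h × 31 d = 4,222 Wh = 4.222 kWh
Total energy = 4.933 + 36.34 + 4.222 = 45.49 kWh
Cost = 45.49 kWh × $0.138 = $6.28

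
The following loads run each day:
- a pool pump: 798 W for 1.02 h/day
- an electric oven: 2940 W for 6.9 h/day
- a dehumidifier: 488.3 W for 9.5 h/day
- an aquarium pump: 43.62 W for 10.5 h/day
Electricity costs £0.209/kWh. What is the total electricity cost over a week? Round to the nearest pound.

£38

pool pump: 798 W × 1.02 h × 7 d = 5,698 Wh = 5.698 kWh
electric oven: 2940 W × 6.9 h × 7 d = 142,002 Wh = 142 kWh
dehumidifier: 488.3 W × 9.5 h × 7 d = 32,472 Wh = 32.47 kWh
aquarium pump: 43.62 W × 10.5 h × 7 d = 3,206 Wh = 3.206 kWh
Total energy = 5.698 + 142 + 32.47 + 3.206 = 183.4 kWh
Cost = 183.4 kWh × £0.209 = £38.33 ≈ £38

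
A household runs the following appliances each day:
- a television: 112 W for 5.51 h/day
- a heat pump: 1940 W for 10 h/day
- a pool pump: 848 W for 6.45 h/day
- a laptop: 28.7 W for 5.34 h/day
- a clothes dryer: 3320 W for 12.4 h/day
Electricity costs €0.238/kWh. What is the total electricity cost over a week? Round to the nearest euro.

television: 112 W × 5.51 h × 7 d = 4,320 Wh = 4.32 kWh
heat pump: 1940 W × 10 h × 7 d = 135,800 Wh = 135.8 kWh
pool pump: 848 W × 6.45 h × 7 d = 38,287 Wh = 38.29 kWh
laptop: 28.7 W × 5.34 h × 7 d = 1,073 Wh = 1.073 kWh
clothes dryer: 3320 W × 12.4 h × 7 d = 288,176 Wh = 288.2 kWh
Total energy = 4.32 + 135.8 + 38.29 + 1.073 + 288.2 = 467.7 kWh
Cost = 467.7 kWh × €0.238 = €111.30 ≈ €111

€111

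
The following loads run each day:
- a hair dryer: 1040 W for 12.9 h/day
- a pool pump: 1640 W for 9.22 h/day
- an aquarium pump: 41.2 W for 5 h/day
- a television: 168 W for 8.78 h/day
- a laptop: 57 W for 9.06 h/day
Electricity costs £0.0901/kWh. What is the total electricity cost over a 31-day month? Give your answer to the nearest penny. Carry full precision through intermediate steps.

£85.84

hair dryer: 1040 W × 12.9 h × 31 d = 415,896 Wh = 415.9 kWh
pool pump: 1640 W × 9.22 h × 31 d = 468,745 Wh = 468.7 kWh
aquarium pump: 41.2 W × 5 h × 31 d = 6,386 Wh = 6.386 kWh
television: 168 W × 8.78 h × 31 d = 45,726 Wh = 45.73 kWh
laptop: 57 W × 9.06 h × 31 d = 16,009 Wh = 16.01 kWh
Total energy = 415.9 + 468.7 + 6.386 + 45.73 + 16.01 = 952.8 kWh
Cost = 952.8 kWh × £0.0901 = £85.84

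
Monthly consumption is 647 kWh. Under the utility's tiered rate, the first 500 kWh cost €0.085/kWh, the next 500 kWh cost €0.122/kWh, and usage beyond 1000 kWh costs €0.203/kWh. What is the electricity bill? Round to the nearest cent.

First 500 kWh × €0.085 = €42.50
Next 147 kWh × €0.122 = €17.93
Remaining tier: 0 kWh (not reached)
Total = €60.43

€60.43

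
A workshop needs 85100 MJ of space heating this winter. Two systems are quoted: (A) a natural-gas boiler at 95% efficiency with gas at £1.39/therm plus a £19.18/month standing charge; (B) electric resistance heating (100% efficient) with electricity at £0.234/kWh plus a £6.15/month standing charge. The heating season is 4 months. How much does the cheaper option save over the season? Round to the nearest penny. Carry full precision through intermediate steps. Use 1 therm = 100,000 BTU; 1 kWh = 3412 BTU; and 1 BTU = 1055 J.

Heat load = 85100 MJ = 85,100,000,000 J / 1055 = 80,663,507 BTU
Gas: input = 80,663,507 / 0.95 = 84,908,955 BTU = 849.1 therm → 849.1 × £1.39 = £1,180.23; + 4 × £19.18 standing = £1,256.95
Electric: 80,663,507 BTU / 3412 = 23,640 kWh → × £0.234 = £5,532.02; + 4 × £6.15 standing = £5,556.62
Difference = |£1,256.95 − £5,556.62| = £4,299.67

£4299.67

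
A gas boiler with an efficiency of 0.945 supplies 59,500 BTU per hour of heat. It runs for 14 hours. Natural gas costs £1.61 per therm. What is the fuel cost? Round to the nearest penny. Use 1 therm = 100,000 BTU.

Heat delivered = 59,500 BTU/h × 14 h = 833,000 BTU
Gas input = 833,000 / 0.945 = 881,481 BTU
= 881,481 / 100,000 = 8.815 therm
Cost = 8.815 × £1.61/therm = £14.19

£14.19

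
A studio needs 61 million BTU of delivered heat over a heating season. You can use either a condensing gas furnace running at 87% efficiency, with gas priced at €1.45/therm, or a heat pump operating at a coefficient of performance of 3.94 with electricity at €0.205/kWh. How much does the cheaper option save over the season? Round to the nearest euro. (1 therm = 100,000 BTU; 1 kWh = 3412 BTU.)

€86

Heat load = 61 × 10⁶ BTU = 61,000,000 BTU
Gas: input = 61,000,000 / 0.870 = 70,114,943 BTU = 701.1 therm → 701.1 × €1.45 = €1,016.67
Heat pump: 61,000,000 BTU / 3412 = 17,880 kWh heat; / 3.94 = 4,538 kWh in → × €0.205 = €930.20
Difference = |€1,016.67 − €930.20| = €86.46 ≈ €86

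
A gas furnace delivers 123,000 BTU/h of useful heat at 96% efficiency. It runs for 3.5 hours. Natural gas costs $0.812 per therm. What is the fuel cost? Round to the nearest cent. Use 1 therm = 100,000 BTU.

Heat delivered = 123,000 BTU/h × 3.5 h = 430,500 BTU
Gas input = 430,500 / 0.960 = 448,438 BTU
= 448,438 / 100,000 = 4.484 therm
Cost = 4.484 × $0.812/therm = $3.64

$3.64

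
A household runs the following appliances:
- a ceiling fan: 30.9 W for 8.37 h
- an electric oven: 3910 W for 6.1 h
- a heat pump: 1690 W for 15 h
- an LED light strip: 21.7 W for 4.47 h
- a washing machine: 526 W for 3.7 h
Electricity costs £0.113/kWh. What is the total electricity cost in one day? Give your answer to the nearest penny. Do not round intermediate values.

ceiling fan: 30.9 W × 8.37 h = 259 Wh = 0.2586 kWh
electric oven: 3910 W × 6.1 h = 23,851 Wh = 23.85 kWh
heat pump: 1690 W × 15 h = 25,350 Wh = 25.35 kWh
LED light strip: 21.7 W × 4.47 h = 97 Wh = 0.097 kWh
washing machine: 526 W × 3.7 h = 1,946 Wh = 1.946 kWh
Total energy = 0.2586 + 23.85 + 25.35 + 0.097 + 1.946 = 51.5 kWh
Cost = 51.5 kWh × £0.113 = £5.82

£5.82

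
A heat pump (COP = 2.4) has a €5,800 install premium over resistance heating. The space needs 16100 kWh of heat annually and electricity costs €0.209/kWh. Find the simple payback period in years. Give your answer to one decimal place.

3.0 years

Resistance: 16100 kWh × €0.209 = €3,364.90/yr
Heat pump: 16100 / 2.4 = 6708 kWh in → × €0.209 = €1,402.04/yr
Annual savings = €1,962.86
Payback = €5,800 / €1,962.86 = 2.95 years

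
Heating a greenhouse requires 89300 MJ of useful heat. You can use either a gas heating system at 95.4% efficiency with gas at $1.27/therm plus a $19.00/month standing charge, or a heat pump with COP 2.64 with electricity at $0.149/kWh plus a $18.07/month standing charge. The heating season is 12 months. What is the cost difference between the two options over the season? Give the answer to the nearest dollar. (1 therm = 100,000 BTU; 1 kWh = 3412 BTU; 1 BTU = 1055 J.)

$262

Heat load = 89300 MJ = 89,300,000,000 J / 1055 = 84,644,550 BTU
Gas: input = 84,644,550 / 0.954 = 88,725,943 BTU = 887.3 therm → 887.3 × $1.27 = $1,126.82; + 12 × $19.00 standing = $1,354.82
Heat pump: 84,644,550 BTU / 3412 = 24,810 kWh heat; / 2.64 = 9,397 kWh in → × $0.149 = $1,400.14; + 12 × $18.07 standing = $1,616.98
Difference = |$1,354.82 − $1,616.98| = $262.16 ≈ $262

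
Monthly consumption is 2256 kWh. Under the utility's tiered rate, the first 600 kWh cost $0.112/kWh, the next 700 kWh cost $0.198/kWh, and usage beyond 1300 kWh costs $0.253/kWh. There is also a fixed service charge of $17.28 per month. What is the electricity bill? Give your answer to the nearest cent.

First 600 kWh × $0.112 = $67.20
Next 700 kWh × $0.198 = $138.60
Remaining 956 kWh × $0.253 = $241.87
Energy charge = $447.67; + service $17.28 = $464.95

$464.95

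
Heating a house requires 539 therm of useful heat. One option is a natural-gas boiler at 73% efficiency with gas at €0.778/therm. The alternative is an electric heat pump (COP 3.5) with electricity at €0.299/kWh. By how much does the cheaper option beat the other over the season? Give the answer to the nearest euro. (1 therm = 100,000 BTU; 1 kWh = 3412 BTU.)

Heat load = 539 therm × 100,000 = 53,900,000 BTU
Gas: input = 53,900,000 / 0.73 = 73,835,616 BTU = 738.4 therm → 738.4 × €0.778 = €574.44
Heat pump: 53,900,000 BTU / 3412 = 15,800 kWh heat; / 3.5 = 4,513 kWh in → × €0.299 = €1,349.53
Difference = |€574.44 − €1,349.53| = €775.09 ≈ €775

€775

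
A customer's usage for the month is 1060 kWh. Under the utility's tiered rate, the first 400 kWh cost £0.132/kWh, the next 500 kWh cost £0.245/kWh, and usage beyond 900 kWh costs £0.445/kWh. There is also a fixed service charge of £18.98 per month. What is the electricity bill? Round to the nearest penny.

First 400 kWh × £0.132 = £52.80
Next 500 kWh × £0.245 = £122.50
Remaining 160 kWh × £0.445 = £71.20
Energy charge = £246.50; + service £18.98 = £265.48

£265.48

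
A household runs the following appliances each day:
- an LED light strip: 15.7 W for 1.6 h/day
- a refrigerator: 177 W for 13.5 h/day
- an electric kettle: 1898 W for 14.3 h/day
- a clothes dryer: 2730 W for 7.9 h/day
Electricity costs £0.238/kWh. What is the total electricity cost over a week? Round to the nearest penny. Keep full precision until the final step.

LED light strip: 15.7 W × 1.6 h × 7 d = 176 Wh = 0.1758 kWh
refrigerator: 177 W × 13.5 h × 7 d = 16,726 Wh = 16.73 kWh
electric kettle: 1898 W × 14.3 h × 7 d = 189,990 Wh = 190 kWh
clothes dryer: 2730 W × 7.9 h × 7 d = 150,969 Wh = 151 kWh
Total energy = 0.1758 + 16.73 + 190 + 151 = 357.9 kWh
Cost = 357.9 kWh × £0.238 = £85.17

£85.17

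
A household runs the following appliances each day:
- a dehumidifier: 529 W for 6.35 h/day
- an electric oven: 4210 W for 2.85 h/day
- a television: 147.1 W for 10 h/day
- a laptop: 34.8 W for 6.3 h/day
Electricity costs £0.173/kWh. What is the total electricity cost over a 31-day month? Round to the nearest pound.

dehumidifier: 529 W × 6.35 h × 31 d = 104,134 Wh = 104.1 kWh
electric oven: 4210 W × 2.85 h × 31 d = 371,954 Wh = 372 kWh
television: 147.1 W × 10 h × 31 d = 45,601 Wh = 45.6 kWh
laptop: 34.8 W × 6.3 h × 31 d = 6,796 Wh = 6.796 kWh
Total energy = 104.1 + 372 + 45.6 + 6.796 = 528.5 kWh
Cost = 528.5 kWh × £0.173 = £91.43 ≈ £91

£91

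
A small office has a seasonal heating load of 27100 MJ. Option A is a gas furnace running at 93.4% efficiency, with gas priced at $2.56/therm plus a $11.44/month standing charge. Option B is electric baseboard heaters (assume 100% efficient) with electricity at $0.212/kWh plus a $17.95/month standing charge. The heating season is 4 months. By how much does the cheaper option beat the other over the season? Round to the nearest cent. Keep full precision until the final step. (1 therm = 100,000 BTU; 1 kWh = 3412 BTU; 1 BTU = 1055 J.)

$918.02

Heat load = 27100 MJ = 27,100,000,000 J / 1055 = 25,687,204 BTU
Gas: input = 25,687,204 / 0.934 = 27,502,360 BTU = 275 therm → 275 × $2.56 = $704.06; + 4 × $11.44 standing = $749.82
Electric: 25,687,204 BTU / 3412 = 7,528 kWh → × $0.212 = $1,596.04; + 4 × $17.95 standing = $1,667.84
Difference = |$749.82 − $1,667.84| = $918.02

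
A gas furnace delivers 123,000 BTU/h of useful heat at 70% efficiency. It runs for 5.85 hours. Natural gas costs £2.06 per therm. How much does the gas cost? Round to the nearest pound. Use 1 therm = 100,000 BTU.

£21

Heat delivered = 123,000 BTU/h × 5.85 h = 719,550 BTU
Gas input = 719,550 / 0.70 = 1,027,929 BTU
= 1,027,929 / 100,000 = 10.28 therm
Cost = 10.28 × £2.06/therm = £21.18 ≈ £21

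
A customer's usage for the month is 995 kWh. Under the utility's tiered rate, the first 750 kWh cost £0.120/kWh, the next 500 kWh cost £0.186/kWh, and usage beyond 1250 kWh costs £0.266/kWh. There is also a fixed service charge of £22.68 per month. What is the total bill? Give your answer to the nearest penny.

£158.25

First 750 kWh × £0.120 = £90.00
Next 245 kWh × £0.186 = £45.57
Remaining tier: 0 kWh (not reached)
Energy charge = £135.57; + service £22.68 = £158.25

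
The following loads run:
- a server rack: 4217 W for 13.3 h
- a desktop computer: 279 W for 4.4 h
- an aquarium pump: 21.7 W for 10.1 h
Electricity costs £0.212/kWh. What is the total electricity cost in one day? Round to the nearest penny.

£12.20

server rack: 4217 W × 13.3 h = 56,086 Wh = 56.09 kWh
desktop computer: 279 W × 4.4 h = 1,228 Wh = 1.228 kWh
aquarium pump: 21.7 W × 10.1 h = 219 Wh = 0.2192 kWh
Total energy = 56.09 + 1.228 + 0.2192 = 57.53 kWh
Cost = 57.53 kWh × £0.212 = £12.20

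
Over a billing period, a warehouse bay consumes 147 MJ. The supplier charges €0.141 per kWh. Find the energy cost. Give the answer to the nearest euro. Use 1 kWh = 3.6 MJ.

147 MJ × (0.27778 kWh/MJ) = 40.83 kWh
Cost = 40.83 kWh × €0.141/kWh = €5.76 ≈ €6

€6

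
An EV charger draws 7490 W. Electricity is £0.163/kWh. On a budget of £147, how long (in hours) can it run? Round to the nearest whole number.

120 h

Energy budget = £147 / £0.163 per kWh = 901.8 kWh = 901,840 Wh
Runtime = 901,840 Wh / 7490 W = 120.4 h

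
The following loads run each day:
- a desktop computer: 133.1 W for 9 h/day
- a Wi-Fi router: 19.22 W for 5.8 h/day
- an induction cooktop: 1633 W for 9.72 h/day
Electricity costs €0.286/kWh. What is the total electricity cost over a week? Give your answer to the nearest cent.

desktop computer: 133.1 W × 9 h × 7 d = 8,385 Wh = 8.385 kWh
Wi-Fi router: 19.22 W × 5.8 h × 7 d = 780 Wh = 0.7803 kWh
induction cooktop: 1633 W × 9.72 h × 7 d = 111,109 Wh = 111.1 kWh
Total energy = 8.385 + 0.7803 + 111.1 = 120.3 kWh
Cost = 120.3 kWh × €0.286 = €34.40

€34.40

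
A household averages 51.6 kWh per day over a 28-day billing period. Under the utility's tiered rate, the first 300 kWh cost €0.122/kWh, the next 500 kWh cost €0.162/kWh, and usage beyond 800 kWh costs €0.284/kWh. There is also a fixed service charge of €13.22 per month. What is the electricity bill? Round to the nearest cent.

€313.94

Usage = 51.6 kWh/day × 28 days = 1444.8 kWh
First 300 kWh × €0.122 = €36.60
Next 500 kWh × €0.162 = €81.00
Remaining 644.8 kWh × €0.284 = €183.12
Energy charge = €300.72; + service €13.22 = €313.94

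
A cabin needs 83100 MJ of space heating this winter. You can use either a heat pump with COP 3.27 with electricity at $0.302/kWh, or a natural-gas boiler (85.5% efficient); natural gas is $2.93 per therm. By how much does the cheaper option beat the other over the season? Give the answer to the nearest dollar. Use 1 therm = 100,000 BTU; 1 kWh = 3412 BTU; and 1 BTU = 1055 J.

$567

Heat load = 83100 MJ = 83,100,000,000 J / 1055 = 78,767,773 BTU
Gas: input = 78,767,773 / 0.855 = 92,126,050 BTU = 921.3 therm → 921.3 × $2.93 = $2,699.29
Heat pump: 78,767,773 BTU / 3412 = 23,090 kWh heat; / 3.27 = 7,060 kWh in → × $0.302 = $2,132.06
Difference = |$2,699.29 − $2,132.06| = $567.24 ≈ $567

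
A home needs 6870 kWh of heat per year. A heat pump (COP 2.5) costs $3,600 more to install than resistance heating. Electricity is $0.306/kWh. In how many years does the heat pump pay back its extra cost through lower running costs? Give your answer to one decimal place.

2.9 years

Resistance: 6870 kWh × $0.306 = $2,102.22/yr
Heat pump: 6870 / 2.5 = 2748 kWh in → × $0.306 = $840.89/yr
Annual savings = $1,261.33
Payback = $3,600 / $1,261.33 = 2.85 years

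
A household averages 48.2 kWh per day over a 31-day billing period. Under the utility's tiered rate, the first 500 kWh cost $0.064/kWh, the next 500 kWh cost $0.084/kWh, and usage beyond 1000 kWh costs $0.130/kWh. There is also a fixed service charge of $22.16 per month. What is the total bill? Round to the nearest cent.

Usage = 48.2 kWh/day × 31 days = 1494.2 kWh
First 500 kWh × $0.064 = $32.00
Next 500 kWh × $0.084 = $42.00
Remaining 494.2 kWh × $0.130 = $64.25
Energy charge = $138.25; + service $22.16 = $160.41

$160.41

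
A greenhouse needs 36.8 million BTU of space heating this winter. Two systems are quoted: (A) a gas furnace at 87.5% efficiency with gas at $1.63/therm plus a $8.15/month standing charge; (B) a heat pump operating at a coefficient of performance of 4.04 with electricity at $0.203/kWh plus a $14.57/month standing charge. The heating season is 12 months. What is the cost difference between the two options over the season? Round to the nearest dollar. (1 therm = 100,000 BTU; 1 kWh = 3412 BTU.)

$67

Heat load = 36.8 × 10⁶ BTU = 36,800,000 BTU
Gas: input = 36,800,000 / 0.875 = 42,057,143 BTU = 420.6 therm → 420.6 × $1.63 = $685.53; + 12 × $8.15 standing = $783.33
Heat pump: 36,800,000 BTU / 3412 = 10,790 kWh heat; / 4.04 = 2,670 kWh in → × $0.203 = $541.94; + 12 × $14.57 standing = $716.78
Difference = |$783.33 − $716.78| = $66.55 ≈ $67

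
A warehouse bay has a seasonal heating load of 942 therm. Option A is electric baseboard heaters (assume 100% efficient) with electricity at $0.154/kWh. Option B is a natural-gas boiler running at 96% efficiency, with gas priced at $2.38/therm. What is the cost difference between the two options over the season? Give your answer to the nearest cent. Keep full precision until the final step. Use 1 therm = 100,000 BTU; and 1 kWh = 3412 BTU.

Heat load = 942 therm × 100,000 = 94,200,000 BTU
Gas: input = 94,200,000 / 0.96 = 98,125,000 BTU = 981.2 therm → 981.2 × $2.38 = $2,335.38
Electric: 94,200,000 BTU / 3412 = 27,610 kWh → × $0.154 = $4,251.70
Difference = |$2,335.38 − $4,251.70| = $1,916.32

$1916.32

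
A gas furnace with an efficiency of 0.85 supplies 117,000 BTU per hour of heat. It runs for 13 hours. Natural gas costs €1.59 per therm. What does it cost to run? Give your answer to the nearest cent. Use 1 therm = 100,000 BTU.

€28.45

Heat delivered = 117,000 BTU/h × 13 h = 1,521,000 BTU
Gas input = 1,521,000 / 0.85 = 1,789,412 BTU
= 1,789,412 / 100,000 = 17.89 therm
Cost = 17.89 × €1.59/therm = €28.45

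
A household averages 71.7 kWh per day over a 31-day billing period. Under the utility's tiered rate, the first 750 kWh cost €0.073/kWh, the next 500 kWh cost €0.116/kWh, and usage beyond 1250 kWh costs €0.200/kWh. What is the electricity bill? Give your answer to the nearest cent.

€307.29

Usage = 71.7 kWh/day × 31 days = 2222.7 kWh
First 750 kWh × €0.073 = €54.75
Next 500 kWh × €0.116 = €58.00
Remaining 972.7 kWh × €0.200 = €194.54
Total = €307.29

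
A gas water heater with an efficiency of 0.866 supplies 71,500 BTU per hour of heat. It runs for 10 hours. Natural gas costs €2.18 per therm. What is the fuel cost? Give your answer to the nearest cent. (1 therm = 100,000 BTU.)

€18.00

Heat delivered = 71,500 BTU/h × 10 h = 715,000 BTU
Gas input = 715,000 / 0.866 = 825,635 BTU
= 825,635 / 100,000 = 8.256 therm
Cost = 8.256 × €2.18/therm = €18.00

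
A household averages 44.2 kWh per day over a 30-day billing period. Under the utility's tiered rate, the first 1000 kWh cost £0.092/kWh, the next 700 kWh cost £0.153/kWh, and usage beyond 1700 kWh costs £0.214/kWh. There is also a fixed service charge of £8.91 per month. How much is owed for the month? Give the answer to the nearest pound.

Usage = 44.2 kWh/day × 30 days = 1326 kWh
First 1000 kWh × £0.092 = £92.00
Next 326 kWh × £0.153 = £49.88
Remaining tier: 0 kWh (not reached)
Energy charge = £141.88; + service £8.91 = £150.79 ≈ £151

£151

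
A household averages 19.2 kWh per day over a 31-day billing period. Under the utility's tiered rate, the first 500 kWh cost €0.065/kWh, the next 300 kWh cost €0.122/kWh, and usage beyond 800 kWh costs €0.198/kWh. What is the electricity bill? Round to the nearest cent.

€44.11

Usage = 19.2 kWh/day × 31 days = 595.2 kWh
First 500 kWh × €0.065 = €32.50
Next 95.2 kWh × €0.122 = €11.61
Remaining tier: 0 kWh (not reached)
Total = €44.11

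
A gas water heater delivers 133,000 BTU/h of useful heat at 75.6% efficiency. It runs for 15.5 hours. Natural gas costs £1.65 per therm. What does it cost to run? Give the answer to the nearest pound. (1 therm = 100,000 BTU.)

Heat delivered = 133,000 BTU/h × 15.5 h = 2,061,500 BTU
Gas input = 2,061,500 / 0.756 = 2,726,852 BTU
= 2,726,852 / 100,000 = 27.27 therm
Cost = 27.27 × £1.65/therm = £44.99 ≈ £45

£45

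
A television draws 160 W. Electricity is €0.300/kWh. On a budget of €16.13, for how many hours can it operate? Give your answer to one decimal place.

Energy budget = €16.13 / €0.300 per kWh = 53.77 kWh = 53,767 Wh
Runtime = 53,767 Wh / 160 W = 336 h

336.0 h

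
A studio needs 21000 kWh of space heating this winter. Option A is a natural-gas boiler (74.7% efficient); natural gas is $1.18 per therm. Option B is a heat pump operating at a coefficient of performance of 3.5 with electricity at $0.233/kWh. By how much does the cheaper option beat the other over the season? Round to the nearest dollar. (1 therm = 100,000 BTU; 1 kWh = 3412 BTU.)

Heat load = 21000 kWh × 3412 = 71,652,000 BTU
Gas: input = 71,652,000 / 0.747 = 95,919,679 BTU = 959.2 therm → 959.2 × $1.18 = $1,131.85
Heat pump: 71,652,000 BTU / 3412 = 21,000 kWh heat; / 3.5 = 6,000 kWh in → × $0.233 = $1,398.00
Difference = |$1,131.85 − $1,398.00| = $266.15 ≈ $266

$266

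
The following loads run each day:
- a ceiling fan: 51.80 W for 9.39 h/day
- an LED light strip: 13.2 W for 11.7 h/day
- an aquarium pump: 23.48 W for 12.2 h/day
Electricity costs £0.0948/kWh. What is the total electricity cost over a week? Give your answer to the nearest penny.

£0.62

ceiling fan: 51.80 W × 9.39 h × 7 d = 3,405 Wh = 3.405 kWh
LED light strip: 13.2 W × 11.7 h × 7 d = 1,081 Wh = 1.081 kWh
aquarium pump: 23.48 W × 12.2 h × 7 d = 2,005 Wh = 2.005 kWh
Total energy = 3.405 + 1.081 + 2.005 = 6.491 kWh
Cost = 6.491 kWh × £0.0948 = £0.62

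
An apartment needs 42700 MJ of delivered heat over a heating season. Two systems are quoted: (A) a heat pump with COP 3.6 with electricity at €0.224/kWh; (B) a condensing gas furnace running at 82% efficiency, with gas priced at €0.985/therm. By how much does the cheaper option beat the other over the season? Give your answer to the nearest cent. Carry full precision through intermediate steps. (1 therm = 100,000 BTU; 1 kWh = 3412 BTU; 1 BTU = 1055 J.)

Heat load = 42700 MJ = 42,700,000,000 J / 1055 = 40,473,934 BTU
Gas: input = 40,473,934 / 0.82 = 49,358,456 BTU = 493.6 therm → 493.6 × €0.985 = €486.18
Heat pump: 40,473,934 BTU / 3412 = 11,860 kWh heat; / 3.6 = 3,295 kWh in → × €0.224 = €738.09
Difference = |€486.18 − €738.09| = €251.91

€251.91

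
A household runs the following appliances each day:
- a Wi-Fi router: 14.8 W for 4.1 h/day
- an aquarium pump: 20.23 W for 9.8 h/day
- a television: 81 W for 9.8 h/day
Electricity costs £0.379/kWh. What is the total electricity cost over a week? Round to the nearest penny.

Wi-Fi router: 14.8 W × 4.1 h × 7 d = 425 Wh = 0.4248 kWh
aquarium pump: 20.23 W × 9.8 h × 7 d = 1,388 Wh = 1.388 kWh
television: 81 W × 9.8 h × 7 d = 5,557 Wh = 5.557 kWh
Total energy = 0.4248 + 1.388 + 5.557 = 7.369 kWh
Cost = 7.369 kWh × £0.379 = £2.79

£2.79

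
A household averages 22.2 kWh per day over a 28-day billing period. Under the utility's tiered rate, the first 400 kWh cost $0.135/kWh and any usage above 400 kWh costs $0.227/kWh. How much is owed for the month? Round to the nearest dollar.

Usage = 22.2 kWh/day × 28 days = 621.6 kWh
First 400 kWh × $0.135 = $54.00
Remaining 221.6 kWh × $0.227 = $50.30
Total = $104.30 ≈ $104

$104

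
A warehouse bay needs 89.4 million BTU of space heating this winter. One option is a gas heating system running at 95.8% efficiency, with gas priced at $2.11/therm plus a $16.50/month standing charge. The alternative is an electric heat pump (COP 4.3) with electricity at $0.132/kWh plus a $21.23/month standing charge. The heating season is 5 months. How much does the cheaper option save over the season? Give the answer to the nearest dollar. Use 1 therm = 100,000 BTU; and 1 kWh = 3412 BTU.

$1141

Heat load = 89.4 × 10⁶ BTU = 89,400,000 BTU
Gas: input = 89,400,000 / 0.958 = 93,319,415 BTU = 933.2 therm → 933.2 × $2.11 = $1,969.04; + 5 × $16.50 standing = $2,051.54
Heat pump: 89,400,000 BTU / 3412 = 26,200 kWh heat; / 4.3 = 6,093 kWh in → × $0.132 = $804.33; + 5 × $21.23 standing = $910.48
Difference = |$2,051.54 − $910.48| = $1,141.06 ≈ $1141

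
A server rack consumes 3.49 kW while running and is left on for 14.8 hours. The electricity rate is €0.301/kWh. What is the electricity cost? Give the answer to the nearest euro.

€16

Energy = 3490 W × 14.8 h = 51,652 Wh = 51.65 kWh
Cost = 51.65 kWh × €0.301/kWh = €15.55 ≈ €16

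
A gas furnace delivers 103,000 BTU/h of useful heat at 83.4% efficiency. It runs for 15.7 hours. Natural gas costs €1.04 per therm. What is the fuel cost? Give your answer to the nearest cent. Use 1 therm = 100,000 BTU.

Heat delivered = 103,000 BTU/h × 15.7 h = 1,617,100 BTU
Gas input = 1,617,100 / 0.834 = 1,938,969 BTU
= 1,938,969 / 100,000 = 19.39 therm
Cost = 19.39 × €1.04/therm = €20.17

€20.17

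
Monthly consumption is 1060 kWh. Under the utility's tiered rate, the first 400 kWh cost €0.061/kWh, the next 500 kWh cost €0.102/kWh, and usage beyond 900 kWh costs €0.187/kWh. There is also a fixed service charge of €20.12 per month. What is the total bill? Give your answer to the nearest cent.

€125.44

First 400 kWh × €0.061 = €24.40
Next 500 kWh × €0.102 = €51.00
Remaining 160 kWh × €0.187 = €29.92
Energy charge = €105.32; + service €20.12 = €125.44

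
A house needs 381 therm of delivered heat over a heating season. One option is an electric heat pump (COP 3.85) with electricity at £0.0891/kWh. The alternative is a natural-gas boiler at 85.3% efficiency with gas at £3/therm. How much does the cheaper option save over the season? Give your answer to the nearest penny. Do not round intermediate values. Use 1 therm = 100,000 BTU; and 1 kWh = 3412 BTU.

Heat load = 381 therm × 100,000 = 38,100,000 BTU
Gas: input = 38,100,000 / 0.853 = 44,665,885 BTU = 446.7 therm → 446.7 × £3 = £1,339.98
Heat pump: 38,100,000 BTU / 3412 = 11,170 kWh heat; / 3.85 = 2,900 kWh in → × £0.0891 = £258.42
Difference = |£1,339.98 − £258.42| = £1,081.55

£1081.55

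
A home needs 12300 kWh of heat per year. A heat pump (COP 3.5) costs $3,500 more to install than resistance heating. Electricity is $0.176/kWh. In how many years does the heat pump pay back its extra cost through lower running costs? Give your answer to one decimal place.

2.3 years

Resistance: 12300 kWh × $0.176 = $2,164.80/yr
Heat pump: 12300 / 3.5 = 3514 kWh in → × $0.176 = $618.51/yr
Annual savings = $1,546.29
Payback = $3,500 / $1,546.29 = 2.26 years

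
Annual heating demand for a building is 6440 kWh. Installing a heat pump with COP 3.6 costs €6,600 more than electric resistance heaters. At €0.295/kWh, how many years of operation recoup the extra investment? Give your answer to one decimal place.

4.8 years

Resistance: 6440 kWh × €0.295 = €1,899.80/yr
Heat pump: 6440 / 3.6 = 1789 kWh in → × €0.295 = €527.72/yr
Annual savings = €1,372.08
Payback = €6,600 / €1,372.08 = 4.81 years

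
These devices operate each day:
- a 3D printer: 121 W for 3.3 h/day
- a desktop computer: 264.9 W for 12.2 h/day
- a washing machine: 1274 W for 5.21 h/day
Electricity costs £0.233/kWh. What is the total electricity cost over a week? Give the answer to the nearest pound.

3D printer: 121 W × 3.3 h × 7 d = 2,795 Wh = 2.795 kWh
desktop computer: 264.9 W × 12.2 h × 7 d = 22,622 Wh = 22.62 kWh
washing machine: 1274 W × 5.21 h × 7 d = 46,463 Wh = 46.46 kWh
Total energy = 2.795 + 22.62 + 46.46 = 71.88 kWh
Cost = 71.88 kWh × £0.233 = £16.75 ≈ £17

£17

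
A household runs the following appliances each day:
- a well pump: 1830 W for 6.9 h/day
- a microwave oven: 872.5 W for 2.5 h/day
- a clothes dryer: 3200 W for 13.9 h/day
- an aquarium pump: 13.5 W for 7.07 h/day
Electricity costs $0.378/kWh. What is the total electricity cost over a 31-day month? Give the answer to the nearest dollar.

well pump: 1830 W × 6.9 h × 31 d = 391,437 Wh = 391.4 kWh
microwave oven: 872.5 W × 2.5 h × 31 d = 67,619 Wh = 67.62 kWh
clothes dryer: 3200 W × 13.9 h × 31 d = 1,378,880 Wh = 1,379 kWh
aquarium pump: 13.5 W × 7.07 h × 31 d = 2,959 Wh = 2.959 kWh
Total energy = 391.4 + 67.62 + 1,379 + 2.959 = 1,841 kWh
Cost = 1,841 kWh × $0.378 = $695.86 ≈ $696

$696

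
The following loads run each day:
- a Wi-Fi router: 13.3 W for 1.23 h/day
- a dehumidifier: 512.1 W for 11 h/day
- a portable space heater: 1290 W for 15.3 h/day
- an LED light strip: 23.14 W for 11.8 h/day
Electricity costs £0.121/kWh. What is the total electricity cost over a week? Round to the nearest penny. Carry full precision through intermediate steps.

Wi-Fi router: 13.3 W × 1.23 h × 7 d = 115 Wh = 0.1145 kWh
dehumidifier: 512.1 W × 11 h × 7 d = 39,432 Wh = 39.43 kWh
portable space heater: 1290 W × 15.3 h × 7 d = 138,159 Wh = 138.2 kWh
LED light strip: 23.14 W × 11.8 h × 7 d = 1,911 Wh = 1.911 kWh
Total energy = 0.1145 + 39.43 + 138.2 + 1.911 = 179.6 kWh
Cost = 179.6 kWh × £0.121 = £21.73

£21.73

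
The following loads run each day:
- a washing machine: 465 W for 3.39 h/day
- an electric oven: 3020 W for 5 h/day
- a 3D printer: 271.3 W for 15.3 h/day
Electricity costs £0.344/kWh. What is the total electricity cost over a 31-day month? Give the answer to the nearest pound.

£222

washing machine: 465 W × 3.39 h × 31 d = 48,867 Wh = 48.87 kWh
electric oven: 3020 W × 5 h × 31 d = 468,100 Wh = 468.1 kWh
3D printer: 271.3 W × 15.3 h × 31 d = 128,678 Wh = 128.7 kWh
Total energy = 48.87 + 468.1 + 128.7 = 645.6 kWh
Cost = 645.6 kWh × £0.344 = £222.10 ≈ £222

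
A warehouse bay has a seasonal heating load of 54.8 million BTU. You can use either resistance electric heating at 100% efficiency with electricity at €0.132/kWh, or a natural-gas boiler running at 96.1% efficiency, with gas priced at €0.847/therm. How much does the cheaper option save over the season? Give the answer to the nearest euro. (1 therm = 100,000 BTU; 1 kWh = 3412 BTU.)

€1637

Heat load = 54.8 × 10⁶ BTU = 54,800,000 BTU
Gas: input = 54,800,000 / 0.961 = 57,023,933 BTU = 570.2 therm → 570.2 × €0.847 = €482.99
Electric: 54,800,000 BTU / 3412 = 16,060 kWh → × €0.132 = €2,120.05
Difference = |€482.99 − €2,120.05| = €1,637.05 ≈ €1637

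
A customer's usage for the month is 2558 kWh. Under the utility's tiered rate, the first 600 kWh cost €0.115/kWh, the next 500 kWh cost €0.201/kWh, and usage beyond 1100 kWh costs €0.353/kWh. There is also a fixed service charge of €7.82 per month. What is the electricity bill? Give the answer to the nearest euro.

First 600 kWh × €0.115 = €69.00
Next 500 kWh × €0.201 = €100.50
Remaining 1458 kWh × €0.353 = €514.67
Energy charge = €684.17; + service €7.82 = €691.99 ≈ €692

€692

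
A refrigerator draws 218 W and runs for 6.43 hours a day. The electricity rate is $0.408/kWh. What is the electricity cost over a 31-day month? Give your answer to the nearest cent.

$17.73

Energy = 218 W × 6.43 h/day × 31 days = 43,454 Wh = 43.45 kWh
Cost = 43.45 kWh × $0.408/kWh = $17.73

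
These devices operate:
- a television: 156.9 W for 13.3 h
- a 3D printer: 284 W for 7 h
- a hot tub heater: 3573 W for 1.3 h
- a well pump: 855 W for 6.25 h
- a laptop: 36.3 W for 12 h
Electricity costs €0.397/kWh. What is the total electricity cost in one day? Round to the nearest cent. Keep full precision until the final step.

€5.76

television: 156.9 W × 13.3 h = 2,087 Wh = 2.087 kWh
3D printer: 284 W × 7 h = 1,988 Wh = 1.988 kWh
hot tub heater: 3573 W × 1.3 h = 4,645 Wh = 4.645 kWh
well pump: 855 W × 6.25 h = 5,344 Wh = 5.344 kWh
laptop: 36.3 W × 12 h = 436 Wh = 0.4356 kWh
Total energy = 2.087 + 1.988 + 4.645 + 5.344 + 0.4356 = 14.5 kWh
Cost = 14.5 kWh × €0.397 = €5.76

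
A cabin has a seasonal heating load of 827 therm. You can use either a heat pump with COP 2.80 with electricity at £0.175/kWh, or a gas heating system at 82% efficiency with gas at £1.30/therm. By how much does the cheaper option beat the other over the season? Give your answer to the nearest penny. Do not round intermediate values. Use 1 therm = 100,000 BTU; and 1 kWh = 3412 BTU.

£203.78

Heat load = 827 therm × 100,000 = 82,700,000 BTU
Gas: input = 82,700,000 / 0.82 = 100,853,659 BTU = 1,009 therm → 1,009 × £1.30 = £1,311.10
Heat pump: 82,700,000 BTU / 3412 = 24,240 kWh heat; / 2.80 = 8,656 kWh in → × £0.175 = £1,514.87
Difference = |£1,311.10 − £1,514.87| = £203.78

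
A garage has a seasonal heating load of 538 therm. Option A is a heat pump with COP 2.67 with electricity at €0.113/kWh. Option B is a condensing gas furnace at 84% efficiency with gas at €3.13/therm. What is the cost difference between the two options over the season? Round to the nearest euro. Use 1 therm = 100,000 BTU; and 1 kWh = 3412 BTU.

€1337

Heat load = 538 therm × 100,000 = 53,800,000 BTU
Gas: input = 53,800,000 / 0.84 = 64,047,619 BTU = 640.5 therm → 640.5 × €3.13 = €2,004.69
Heat pump: 53,800,000 BTU / 3412 = 15,770 kWh heat; / 2.67 = 5,906 kWh in → × €0.113 = €667.33
Difference = |€2,004.69 − €667.33| = €1,337.36 ≈ €1337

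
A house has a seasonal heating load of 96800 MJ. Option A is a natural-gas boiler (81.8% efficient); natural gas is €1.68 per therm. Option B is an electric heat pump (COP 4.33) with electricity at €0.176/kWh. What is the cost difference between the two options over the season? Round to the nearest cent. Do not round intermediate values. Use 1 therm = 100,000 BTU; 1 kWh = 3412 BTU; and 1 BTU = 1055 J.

Heat load = 96800 MJ = 96,800,000,000 J / 1055 = 91,753,555 BTU
Gas: input = 91,753,555 / 0.818 = 112,168,160 BTU = 1,122 therm → 1,122 × €1.68 = €1,884.43
Heat pump: 91,753,555 BTU / 3412 = 26,890 kWh heat; / 4.33 = 6,210 kWh in → × €0.176 = €1,093.05
Difference = |€1,884.43 − €1,093.05| = €791.38

€791.38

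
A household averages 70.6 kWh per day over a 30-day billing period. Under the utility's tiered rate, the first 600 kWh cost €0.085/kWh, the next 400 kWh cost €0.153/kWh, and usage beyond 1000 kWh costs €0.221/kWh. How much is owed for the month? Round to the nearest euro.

Usage = 70.6 kWh/day × 30 days = 2118 kWh
First 600 kWh × €0.085 = €51.00
Next 400 kWh × €0.153 = €61.20
Remaining 1118 kWh × €0.221 = €247.08
Total = €359.28 ≈ €359

€359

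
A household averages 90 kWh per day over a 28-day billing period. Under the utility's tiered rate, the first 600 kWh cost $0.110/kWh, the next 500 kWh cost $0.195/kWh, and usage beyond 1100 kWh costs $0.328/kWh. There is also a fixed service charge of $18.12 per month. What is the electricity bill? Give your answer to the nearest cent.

$647.38

Usage = 90 kWh/day × 28 days = 2520 kWh
First 600 kWh × $0.110 = $66.00
Next 500 kWh × $0.195 = $97.50
Remaining 1420 kWh × $0.328 = $465.76
Energy charge = $629.26; + service $18.12 = $647.38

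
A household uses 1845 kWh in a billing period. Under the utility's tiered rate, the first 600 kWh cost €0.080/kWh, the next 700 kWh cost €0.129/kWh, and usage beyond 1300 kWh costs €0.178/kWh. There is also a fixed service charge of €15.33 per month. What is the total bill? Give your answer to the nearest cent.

First 600 kWh × €0.080 = €48.00
Next 700 kWh × €0.129 = €90.30
Remaining 545 kWh × €0.178 = €97.01
Energy charge = €235.31; + service €15.33 = €250.64

€250.64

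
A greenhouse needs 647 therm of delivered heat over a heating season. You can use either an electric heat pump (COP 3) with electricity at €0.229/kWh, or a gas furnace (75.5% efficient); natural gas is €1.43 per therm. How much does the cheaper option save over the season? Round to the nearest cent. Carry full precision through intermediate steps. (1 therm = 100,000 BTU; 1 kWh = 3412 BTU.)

€222.03

Heat load = 647 therm × 100,000 = 64,700,000 BTU
Gas: input = 64,700,000 / 0.755 = 85,695,364 BTU = 857 therm → 857 × €1.43 = €1,225.44
Heat pump: 64,700,000 BTU / 3412 = 18,960 kWh heat; / 3 = 6,321 kWh in → × €0.229 = €1,447.47
Difference = |€1,225.44 − €1,447.47| = €222.03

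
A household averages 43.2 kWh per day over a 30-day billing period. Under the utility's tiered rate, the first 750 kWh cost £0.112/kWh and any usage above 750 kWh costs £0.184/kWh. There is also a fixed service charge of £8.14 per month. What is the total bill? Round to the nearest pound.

Usage = 43.2 kWh/day × 30 days = 1296 kWh
First 750 kWh × £0.112 = £84.00
Remaining 546 kWh × £0.184 = £100.46
Energy charge = £184.46; + service £8.14 = £192.60 ≈ £193

£193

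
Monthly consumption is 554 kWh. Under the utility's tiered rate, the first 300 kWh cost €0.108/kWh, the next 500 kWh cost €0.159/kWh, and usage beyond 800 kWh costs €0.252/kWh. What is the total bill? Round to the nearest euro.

€73

First 300 kWh × €0.108 = €32.40
Next 254 kWh × €0.159 = €40.39
Remaining tier: 0 kWh (not reached)
Total = €72.79 ≈ €73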